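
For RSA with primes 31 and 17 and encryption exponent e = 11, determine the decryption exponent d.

Step 1: n = 31 * 17 = 527.
Step 2: phi(n) = 30 * 16 = 480.
Step 3: Find d such that 11 * d = 1 (mod 480).
Step 4: d = 11^(-1) mod 480 = 131.
Verification: 11 * 131 = 1441 = 3 * 480 + 1.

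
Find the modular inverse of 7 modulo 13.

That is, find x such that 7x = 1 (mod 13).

Step 1: We need x such that 7 * x = 1 (mod 13).
Step 2: Using the extended Euclidean algorithm or trial:
  7 * 2 = 14 = 1 * 13 + 1.
Step 3: Since 14 mod 13 = 1, the inverse is x = 2.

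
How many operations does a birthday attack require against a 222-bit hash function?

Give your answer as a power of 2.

Step 1: The birthday paradox gives collision probability ~50% after sqrt(2^n) = 2^(n/2) hashes.
Step 2: For 222-bit output: 2^(222/2) = 2^111.
Step 3: Approximately 2^111 hash computations needed.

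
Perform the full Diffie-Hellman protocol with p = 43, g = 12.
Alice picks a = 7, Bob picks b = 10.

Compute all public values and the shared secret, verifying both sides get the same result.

Step 1: A = g^a mod p = 12^7 mod 43 = 37.
Step 2: B = g^b mod p = 12^10 mod 43 = 38.
Step 3: Alice computes s = B^a mod p = 38^7 mod 43 = 6.
Step 4: Bob computes s = A^b mod p = 37^10 mod 43 = 6.
Both sides agree: shared secret = 6.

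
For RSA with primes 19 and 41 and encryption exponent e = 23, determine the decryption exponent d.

Step 1: n = 19 * 41 = 779.
Step 2: phi(n) = 18 * 40 = 720.
Step 3: Find d such that 23 * d = 1 (mod 720).
Step 4: d = 23^(-1) mod 720 = 407.
Verification: 23 * 407 = 9361 = 13 * 720 + 1.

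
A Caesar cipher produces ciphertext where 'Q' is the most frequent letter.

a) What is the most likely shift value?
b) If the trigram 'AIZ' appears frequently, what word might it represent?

Step 1: In English, 'E' is the most frequent letter (12.7%).
Step 2: The most frequent ciphertext letter is 'Q' (position 16).
Step 3: Shift = (16 - 4) mod 26 = 12.
Step 4: Decrypt 'AIZ' by shifting back 12:
  A -> O
  I -> W
  Z -> N
Step 5: 'AIZ' decrypts to 'OWN'.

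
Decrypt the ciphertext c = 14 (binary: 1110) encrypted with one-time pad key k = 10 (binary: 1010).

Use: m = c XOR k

Step 1: XOR ciphertext with key:
  Ciphertext: 1110
  Key:        1010
  XOR:        0100
Step 2: Plaintext = 0100 = 4 in decimal.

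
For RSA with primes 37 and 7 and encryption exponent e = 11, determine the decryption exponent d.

Step 1: n = 37 * 7 = 259.
Step 2: phi(n) = 36 * 6 = 216.
Step 3: Find d such that 11 * d = 1 (mod 216).
Step 4: d = 11^(-1) mod 216 = 59.
Verification: 11 * 59 = 649 = 3 * 216 + 1.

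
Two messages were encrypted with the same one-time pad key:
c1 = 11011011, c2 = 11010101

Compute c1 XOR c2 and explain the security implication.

Step 1: c1 XOR c2 = (m1 XOR k) XOR (m2 XOR k).
Step 2: By XOR associativity/commutativity: = m1 XOR m2 XOR k XOR k = m1 XOR m2.
Step 3: 11011011 XOR 11010101 = 00001110 = 14.
Step 4: The key cancels out! An attacker learns m1 XOR m2 = 14, revealing the relationship between plaintexts.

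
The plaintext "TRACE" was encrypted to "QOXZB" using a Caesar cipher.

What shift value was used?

Step 1: Compare first letters: T (position 19) -> Q (position 16).
Step 2: Shift = (16 - 19) mod 26 = 23.
The shift value is 23.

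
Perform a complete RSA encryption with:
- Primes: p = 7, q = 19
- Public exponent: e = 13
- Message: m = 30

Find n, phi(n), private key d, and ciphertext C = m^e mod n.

Step 1: n = 7 * 19 = 133.
Step 2: phi(n) = (7-1)(19-1) = 6 * 18 = 108.
Step 3: Find d = 13^(-1) mod 108 = 25.
  Verify: 13 * 25 = 325 = 1 (mod 108).
Step 4: C = 30^13 mod 133 = 30.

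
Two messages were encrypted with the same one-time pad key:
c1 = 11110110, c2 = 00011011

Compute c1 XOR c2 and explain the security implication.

Step 1: c1 XOR c2 = (m1 XOR k) XOR (m2 XOR k).
Step 2: By XOR associativity/commutativity: = m1 XOR m2 XOR k XOR k = m1 XOR m2.
Step 3: 11110110 XOR 00011011 = 11101101 = 237.
Step 4: The key cancels out! An attacker learns m1 XOR m2 = 237, revealing the relationship between plaintexts.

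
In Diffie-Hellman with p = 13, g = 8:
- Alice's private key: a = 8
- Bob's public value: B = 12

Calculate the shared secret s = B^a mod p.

Step 1: s = B^a mod p = 12^8 mod 13.
  12^1 mod 13 = 12
  12^2 mod 13 = (12 * 12) mod 13 = 1
  12^3 mod 13 = (1 * 12) mod 13 = 12
  12^4 mod 13 = (12 * 12) mod 13 = 1
  12^5 mod 13 = (1 * 12) mod 13 = 12
  12^6 mod 13 = (12 * 12) mod 13 = 1
  12^7 mod 13 = (1 * 12) mod 13 = 12
  12^8 mod 13 = (12 * 12) mod 13 = 1
Result: shared secret = 1.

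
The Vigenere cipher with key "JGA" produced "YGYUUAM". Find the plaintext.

Step 1: Extend key: JGAJGAJ
Step 2: Decrypt each letter (c - k) mod 26:
  Y(24) - J(9) = (24-9) mod 26 = 15 = P
  G(6) - G(6) = (6-6) mod 26 = 0 = A
  Y(24) - A(0) = (24-0) mod 26 = 24 = Y
  U(20) - J(9) = (20-9) mod 26 = 11 = L
  U(20) - G(6) = (20-6) mod 26 = 14 = O
  A(0) - A(0) = (0-0) mod 26 = 0 = A
  M(12) - J(9) = (12-9) mod 26 = 3 = D
Plaintext: PAYLOAD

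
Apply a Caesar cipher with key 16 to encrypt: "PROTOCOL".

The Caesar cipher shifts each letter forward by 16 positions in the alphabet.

Step 1: For each letter, shift forward by 16 positions (mod 26).
  P (position 15) -> position (15+16) mod 26 = 5 -> F
  R (position 17) -> position (17+16) mod 26 = 7 -> H
  O (position 14) -> position (14+16) mod 26 = 4 -> E
  T (position 19) -> position (19+16) mod 26 = 9 -> J
  O (position 14) -> position (14+16) mod 26 = 4 -> E
  C (position 2) -> position (2+16) mod 26 = 18 -> S
  O (position 14) -> position (14+16) mod 26 = 4 -> E
  L (position 11) -> position (11+16) mod 26 = 1 -> B
Result: FHEJESEB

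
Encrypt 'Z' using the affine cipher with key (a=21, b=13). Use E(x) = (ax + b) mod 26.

Step 1: Convert 'Z' to number: x = 25.
Step 2: E(25) = (21 * 25 + 13) mod 26 = 538 mod 26 = 18.
Step 3: Convert 18 back to letter: S.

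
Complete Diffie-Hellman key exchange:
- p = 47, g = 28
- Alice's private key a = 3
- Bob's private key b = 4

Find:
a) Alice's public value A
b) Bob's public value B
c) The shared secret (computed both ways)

Step 1: A = g^a mod p = 28^3 mod 47 = 3.
Step 2: B = g^b mod p = 28^4 mod 47 = 37.
Step 3: Alice computes s = B^a mod p = 37^3 mod 47 = 34.
Step 4: Bob computes s = A^b mod p = 3^4 mod 47 = 34.
Both sides agree: shared secret = 34.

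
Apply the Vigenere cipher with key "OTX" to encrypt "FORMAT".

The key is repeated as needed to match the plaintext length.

Step 1: Repeat key to match plaintext length:
  Plaintext: FORMAT
  Key:       OTXOTX
Step 2: Encrypt each letter:
  F(5) + O(14) = (5+14) mod 26 = 19 = T
  O(14) + T(19) = (14+19) mod 26 = 7 = H
  R(17) + X(23) = (17+23) mod 26 = 14 = O
  M(12) + O(14) = (12+14) mod 26 = 0 = A
  A(0) + T(19) = (0+19) mod 26 = 19 = T
  T(19) + X(23) = (19+23) mod 26 = 16 = Q
Ciphertext: THOATQ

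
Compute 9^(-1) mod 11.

Step 1: We need x such that 9 * x = 1 (mod 11).
Step 2: Using the extended Euclidean algorithm or trial:
  9 * 5 = 45 = 4 * 11 + 1.
Step 3: Since 45 mod 11 = 1, the inverse is x = 5.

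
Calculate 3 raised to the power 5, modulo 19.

Step 1: Compute 3^5 mod 19 step by step, reducing modulo 19 at each step.
  3^1 mod 19 = 3
  3^2 mod 19 = (3 * 3) mod 19 = 9
  3^3 mod 19 = (9 * 3) mod 19 = 8
  3^4 mod 19 = (8 * 3) mod 19 = 5
  3^5 mod 19 = (5 * 3) mod 19 = 15
Step 2: Result = 15.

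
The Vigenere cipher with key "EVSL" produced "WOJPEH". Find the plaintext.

Step 1: Extend key: EVSLEV
Step 2: Decrypt each letter (c - k) mod 26:
  W(22) - E(4) = (22-4) mod 26 = 18 = S
  O(14) - V(21) = (14-21) mod 26 = 19 = T
  J(9) - S(18) = (9-18) mod 26 = 17 = R
  P(15) - L(11) = (15-11) mod 26 = 4 = E
  E(4) - E(4) = (4-4) mod 26 = 0 = A
  H(7) - V(21) = (7-21) mod 26 = 12 = M
Plaintext: STREAM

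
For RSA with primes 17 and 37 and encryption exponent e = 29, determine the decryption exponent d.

Step 1: n = 17 * 37 = 629.
Step 2: phi(n) = 16 * 36 = 576.
Step 3: Find d such that 29 * d = 1 (mod 576).
Step 4: d = 29^(-1) mod 576 = 437.
Verification: 29 * 437 = 12673 = 22 * 576 + 1.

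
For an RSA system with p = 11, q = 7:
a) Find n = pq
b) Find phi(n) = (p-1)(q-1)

Step 1: n = p * q = 11 * 7 = 77.
Step 2: phi(n) = (p-1)(q-1) = 10 * 6 = 60.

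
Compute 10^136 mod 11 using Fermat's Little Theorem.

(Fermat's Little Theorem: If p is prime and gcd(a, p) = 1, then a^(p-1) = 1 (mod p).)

Step 1: Since 11 is prime, by Fermat's Little Theorem: 10^10 = 1 (mod 11).
Step 2: Reduce exponent: 136 mod 10 = 6.
Step 3: So 10^136 = 10^6 (mod 11).
Step 4: 10^6 mod 11 = 1.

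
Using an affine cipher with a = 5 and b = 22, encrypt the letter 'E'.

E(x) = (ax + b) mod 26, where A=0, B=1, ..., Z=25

Step 1: Convert 'E' to number: x = 4.
Step 2: E(4) = (5 * 4 + 22) mod 26 = 42 mod 26 = 16.
Step 3: Convert 16 back to letter: Q.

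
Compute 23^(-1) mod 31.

Step 1: We need x such that 23 * x = 1 (mod 31).
Step 2: Using the extended Euclidean algorithm or trial:
  23 * 27 = 621 = 20 * 31 + 1.
Step 3: Since 621 mod 31 = 1, the inverse is x = 27.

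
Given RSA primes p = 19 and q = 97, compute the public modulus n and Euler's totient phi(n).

Step 1: n = p * q = 19 * 97 = 1843.
Step 2: phi(n) = (p-1)(q-1) = 18 * 96 = 1728.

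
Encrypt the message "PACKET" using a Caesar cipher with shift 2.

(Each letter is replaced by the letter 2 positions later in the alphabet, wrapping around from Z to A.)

Step 1: For each letter, shift forward by 2 positions (mod 26).
  P (position 15) -> position (15+2) mod 26 = 17 -> R
  A (position 0) -> position (0+2) mod 26 = 2 -> C
  C (position 2) -> position (2+2) mod 26 = 4 -> E
  K (position 10) -> position (10+2) mod 26 = 12 -> M
  E (position 4) -> position (4+2) mod 26 = 6 -> G
  T (position 19) -> position (19+2) mod 26 = 21 -> V
Result: RCEMGV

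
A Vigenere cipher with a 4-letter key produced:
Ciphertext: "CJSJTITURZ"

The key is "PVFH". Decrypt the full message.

Step 1: Key 'PVFH' has length 4. Extended key: PVFHPVFHPV
Step 2: Decrypt each position:
  C(2) - P(15) = 13 = N
  J(9) - V(21) = 14 = O
  S(18) - F(5) = 13 = N
  J(9) - H(7) = 2 = C
  T(19) - P(15) = 4 = E
  I(8) - V(21) = 13 = N
  T(19) - F(5) = 14 = O
  U(20) - H(7) = 13 = N
  R(17) - P(15) = 2 = C
  Z(25) - V(21) = 4 = E
Plaintext: NONCENONCE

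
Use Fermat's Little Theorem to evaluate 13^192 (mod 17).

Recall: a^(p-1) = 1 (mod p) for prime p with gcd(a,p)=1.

Step 1: Since 17 is prime, by Fermat's Little Theorem: 13^16 = 1 (mod 17).
Step 2: Reduce exponent: 192 mod 16 = 0.
Step 3: So 13^192 = 13^0 (mod 17).
Step 4: 13^0 mod 17 = 1.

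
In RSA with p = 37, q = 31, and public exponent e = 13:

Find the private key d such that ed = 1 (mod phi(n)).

Step 1: n = 37 * 31 = 1147.
Step 2: phi(n) = 36 * 30 = 1080.
Step 3: Find d such that 13 * d = 1 (mod 1080).
Step 4: d = 13^(-1) mod 1080 = 997.
Verification: 13 * 997 = 12961 = 12 * 1080 + 1.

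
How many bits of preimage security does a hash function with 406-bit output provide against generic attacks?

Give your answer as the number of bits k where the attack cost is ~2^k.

Step 1: The hash has a 406-bit output.
Step 2: Preimage resistance means: given a digest h(x), it should be infeasible to find any input that hashes to it.
With a 406-bit output there are 2^406 possible digests, so a generic brute-force preimage search costs about 2^406 evaluations.
Step 3: Security level = 406 bits.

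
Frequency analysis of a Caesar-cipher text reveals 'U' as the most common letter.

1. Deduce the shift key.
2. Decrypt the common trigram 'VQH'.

Step 1: In English, 'E' is the most frequent letter (12.7%).
Step 2: The most frequent ciphertext letter is 'U' (position 20).
Step 3: Shift = (20 - 4) mod 26 = 16.
Step 4: Decrypt 'VQH' by shifting back 16:
  V -> F
  Q -> A
  H -> R
Step 5: 'VQH' decrypts to 'FAR'.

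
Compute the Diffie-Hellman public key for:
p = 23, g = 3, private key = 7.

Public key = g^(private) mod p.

Step 1: A = g^a mod p = 3^7 mod 23.
  3^1 mod 23 = 3
  3^2 mod 23 = (3 * 3) mod 23 = 9
  3^3 mod 23 = (9 * 3) mod 23 = 4
  3^4 mod 23 = (4 * 3) mod 23 = 12
  3^5 mod 23 = (12 * 3) mod 23 = 13
  3^6 mod 23 = (13 * 3) mod 23 = 16
  3^7 mod 23 = (16 * 3) mod 23 = 2
Result: A = 2.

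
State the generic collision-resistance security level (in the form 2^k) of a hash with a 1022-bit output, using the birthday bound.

Step 1: The birthday paradox gives collision probability ~50% after sqrt(2^n) = 2^(n/2) hashes.
Step 2: For 1022-bit output: 2^(1022/2) = 2^511.
Step 3: Approximately 2^511 hash computations needed.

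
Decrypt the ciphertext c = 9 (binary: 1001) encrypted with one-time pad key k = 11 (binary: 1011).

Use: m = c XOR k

Step 1: XOR ciphertext with key:
  Ciphertext: 1001
  Key:        1011
  XOR:        0010
Step 2: Plaintext = 0010 = 2 in decimal.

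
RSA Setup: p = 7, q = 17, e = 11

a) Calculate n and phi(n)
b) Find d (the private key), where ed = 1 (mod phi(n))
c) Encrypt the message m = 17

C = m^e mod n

Step 1: n = 7 * 17 = 119.
Step 2: phi(n) = (7-1)(17-1) = 6 * 16 = 96.
Step 3: Find d = 11^(-1) mod 96 = 35.
  Verify: 11 * 35 = 385 = 1 (mod 96).
Step 4: C = 17^11 mod 119 = 68.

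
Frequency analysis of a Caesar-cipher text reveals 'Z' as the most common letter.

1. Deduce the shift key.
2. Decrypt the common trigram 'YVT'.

Step 1: In English, 'E' is the most frequent letter (12.7%).
Step 2: The most frequent ciphertext letter is 'Z' (position 25).
Step 3: Shift = (25 - 4) mod 26 = 21.
Step 4: Decrypt 'YVT' by shifting back 21:
  Y -> D
  V -> A
  T -> Y
Step 5: 'YVT' decrypts to 'DAY'.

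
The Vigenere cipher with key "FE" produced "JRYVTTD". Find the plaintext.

Step 1: Extend key: FEFEFEF
Step 2: Decrypt each letter (c - k) mod 26:
  J(9) - F(5) = (9-5) mod 26 = 4 = E
  R(17) - E(4) = (17-4) mod 26 = 13 = N
  Y(24) - F(5) = (24-5) mod 26 = 19 = T
  V(21) - E(4) = (21-4) mod 26 = 17 = R
  T(19) - F(5) = (19-5) mod 26 = 14 = O
  T(19) - E(4) = (19-4) mod 26 = 15 = P
  D(3) - F(5) = (3-5) mod 26 = 24 = Y
Plaintext: ENTROPY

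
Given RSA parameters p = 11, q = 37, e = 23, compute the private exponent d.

Step 1: n = 11 * 37 = 407.
Step 2: phi(n) = 10 * 36 = 360.
Step 3: Find d such that 23 * d = 1 (mod 360).
Step 4: d = 23^(-1) mod 360 = 47.
Verification: 23 * 47 = 1081 = 3 * 360 + 1.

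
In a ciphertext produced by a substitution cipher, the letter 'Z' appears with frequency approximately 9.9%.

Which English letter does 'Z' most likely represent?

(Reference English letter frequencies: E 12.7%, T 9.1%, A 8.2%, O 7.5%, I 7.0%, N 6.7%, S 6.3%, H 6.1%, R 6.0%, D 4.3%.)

Step 1: The observed frequency is 9.9%.
Step 2: Compare with English frequencies:
  E: 12.7% (difference: 2.8%)
  T: 9.1% (difference: 0.8%) <-- closest
  A: 8.2% (difference: 1.7%)
  O: 7.5% (difference: 2.4%)
  I: 7.0% (difference: 2.9%)
  N: 6.7% (difference: 3.2%)
  S: 6.3% (difference: 3.6%)
  H: 6.1% (difference: 3.8%)
  R: 6.0% (difference: 3.9%)
  D: 4.3% (difference: 5.6%)
Step 3: 'Z' most likely represents 'T' (frequency 9.1%).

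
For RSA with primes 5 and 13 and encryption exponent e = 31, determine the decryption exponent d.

Step 1: n = 5 * 13 = 65.
Step 2: phi(n) = 4 * 12 = 48.
Step 3: Find d such that 31 * d = 1 (mod 48).
Step 4: d = 31^(-1) mod 48 = 31.
Verification: 31 * 31 = 961 = 20 * 48 + 1.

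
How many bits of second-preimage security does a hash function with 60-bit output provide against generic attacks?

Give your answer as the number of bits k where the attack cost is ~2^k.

Step 1: The hash has a 60-bit output.
Step 2: Second-preimage resistance means: given a specific input x, it should be infeasible to find a different y with h(y) = h(x).
With a 60-bit output, a generic search for a second preimage costs about 2^60 evaluations (each trial matches the fixed target with probability 2^-60).
Step 3: Security level = 60 bits.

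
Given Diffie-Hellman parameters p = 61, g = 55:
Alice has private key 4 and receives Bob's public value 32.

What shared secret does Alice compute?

Step 1: s = B^a mod p = 32^4 mod 61.
  32^1 mod 61 = 32
  32^2 mod 61 = (32 * 32) mod 61 = 48
  32^3 mod 61 = (48 * 32) mod 61 = 11
  32^4 mod 61 = (11 * 32) mod 61 = 47
Result: shared secret = 47.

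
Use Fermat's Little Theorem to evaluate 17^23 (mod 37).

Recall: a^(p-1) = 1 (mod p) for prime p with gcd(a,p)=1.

Step 1: Since 37 is prime, by Fermat's Little Theorem: 17^36 = 1 (mod 37).
Step 2: Reduce exponent: 23 mod 36 = 23.
Step 3: So 17^23 = 17^23 (mod 37).
Step 4: 17^23 mod 37 = 18.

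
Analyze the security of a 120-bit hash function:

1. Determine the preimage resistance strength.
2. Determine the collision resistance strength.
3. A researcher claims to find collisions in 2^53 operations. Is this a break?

Step 1: Preimage resistance requires brute-force of 2^120 operations.
Step 2: Collision resistance (birthday bound) = 2^(120/2) = 2^60.
Step 3: The claimed attack costs 2^53 operations.
Step 4: Since 2^53 < 2^60, the claimed attack beats the generic birthday bound, so collision resistance is broken.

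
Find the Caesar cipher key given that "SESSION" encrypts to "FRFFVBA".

Step 1: Compare first letters: S (position 18) -> F (position 5).
Step 2: Shift = (5 - 18) mod 26 = 13.
The shift value is 13.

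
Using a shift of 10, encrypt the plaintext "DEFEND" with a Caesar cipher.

Step 1: For each letter, shift forward by 10 positions (mod 26).
  D (position 3) -> position (3+10) mod 26 = 13 -> N
  E (position 4) -> position (4+10) mod 26 = 14 -> O
  F (position 5) -> position (5+10) mod 26 = 15 -> P
  E (position 4) -> position (4+10) mod 26 = 14 -> O
  N (position 13) -> position (13+10) mod 26 = 23 -> X
  D (position 3) -> position (3+10) mod 26 = 13 -> N
Result: NOPOXN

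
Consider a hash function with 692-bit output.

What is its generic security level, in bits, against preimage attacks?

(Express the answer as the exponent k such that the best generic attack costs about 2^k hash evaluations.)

Step 1: The hash has a 692-bit output.
Step 2: Preimage resistance means: given a digest h(x), it should be infeasible to find any input that hashes to it.
With a 692-bit output there are 2^692 possible digests, so a generic brute-force preimage search costs about 2^692 evaluations.
Step 3: Security level = 692 bits.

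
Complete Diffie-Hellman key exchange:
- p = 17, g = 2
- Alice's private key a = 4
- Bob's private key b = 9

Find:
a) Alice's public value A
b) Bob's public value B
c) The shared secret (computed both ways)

Step 1: A = g^a mod p = 2^4 mod 17 = 16.
Step 2: B = g^b mod p = 2^9 mod 17 = 2.
Step 3: Alice computes s = B^a mod p = 2^4 mod 17 = 16.
Step 4: Bob computes s = A^b mod p = 16^9 mod 17 = 16.
Both sides agree: shared secret = 16.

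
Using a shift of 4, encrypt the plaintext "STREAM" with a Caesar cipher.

Step 1: For each letter, shift forward by 4 positions (mod 26).
  S (position 18) -> position (18+4) mod 26 = 22 -> W
  T (position 19) -> position (19+4) mod 26 = 23 -> X
  R (position 17) -> position (17+4) mod 26 = 21 -> V
  E (position 4) -> position (4+4) mod 26 = 8 -> I
  A (position 0) -> position (0+4) mod 26 = 4 -> E
  M (position 12) -> position (12+4) mod 26 = 16 -> Q
Result: WXVIEQ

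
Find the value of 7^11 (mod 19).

Step 1: Compute 7^11 mod 19 step by step, reducing modulo 19 at each step.
  7^1 mod 19 = 7
  7^2 mod 19 = (7 * 7) mod 19 = 11
  7^3 mod 19 = (11 * 7) mod 19 = 1
  7^4 mod 19 = (1 * 7) mod 19 = 7
  7^5 mod 19 = (7 * 7) mod 19 = 11
  7^6 mod 19 = (11 * 7) mod 19 = 1
  7^7 mod 19 = (1 * 7) mod 19 = 7
  7^8 mod 19 = (7 * 7) mod 19 = 11
  7^9 mod 19 = (11 * 7) mod 19 = 1
  7^10 mod 19 = (1 * 7) mod 19 = 7
  7^11 mod 19 = (7 * 7) mod 19 = 11
Step 2: Result = 11.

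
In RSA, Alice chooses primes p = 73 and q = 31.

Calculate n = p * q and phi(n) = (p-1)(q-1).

Step 1: n = p * q = 73 * 31 = 2263.
Step 2: phi(n) = (p-1)(q-1) = 72 * 30 = 2160.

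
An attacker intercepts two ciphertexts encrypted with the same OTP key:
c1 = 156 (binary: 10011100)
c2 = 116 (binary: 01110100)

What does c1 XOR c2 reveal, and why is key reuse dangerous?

Step 1: c1 XOR c2 = (m1 XOR k) XOR (m2 XOR k).
Step 2: By XOR associativity/commutativity: = m1 XOR m2 XOR k XOR k = m1 XOR m2.
Step 3: 10011100 XOR 01110100 = 11101000 = 232.
Step 4: The key cancels out! An attacker learns m1 XOR m2 = 232, revealing the relationship between plaintexts.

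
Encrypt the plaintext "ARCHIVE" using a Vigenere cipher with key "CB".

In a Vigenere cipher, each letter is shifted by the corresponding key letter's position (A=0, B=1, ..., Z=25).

Step 1: Repeat key to match plaintext length:
  Plaintext: ARCHIVE
  Key:       CBCBCBC
Step 2: Encrypt each letter:
  A(0) + C(2) = (0+2) mod 26 = 2 = C
  R(17) + B(1) = (17+1) mod 26 = 18 = S
  C(2) + C(2) = (2+2) mod 26 = 4 = E
  H(7) + B(1) = (7+1) mod 26 = 8 = I
  I(8) + C(2) = (8+2) mod 26 = 10 = K
  V(21) + B(1) = (21+1) mod 26 = 22 = W
  E(4) + C(2) = (4+2) mod 26 = 6 = G
Ciphertext: CSEIKWG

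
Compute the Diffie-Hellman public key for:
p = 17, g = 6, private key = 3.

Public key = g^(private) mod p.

Step 1: A = g^a mod p = 6^3 mod 17.
  6^1 mod 17 = 6
  6^2 mod 17 = (6 * 6) mod 17 = 2
  6^3 mod 17 = (2 * 6) mod 17 = 12
Result: A = 12.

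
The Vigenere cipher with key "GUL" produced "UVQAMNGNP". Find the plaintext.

Step 1: Extend key: GULGULGUL
Step 2: Decrypt each letter (c - k) mod 26:
  U(20) - G(6) = (20-6) mod 26 = 14 = O
  V(21) - U(20) = (21-20) mod 26 = 1 = B
  Q(16) - L(11) = (16-11) mod 26 = 5 = F
  A(0) - G(6) = (0-6) mod 26 = 20 = U
  M(12) - U(20) = (12-20) mod 26 = 18 = S
  N(13) - L(11) = (13-11) mod 26 = 2 = C
  G(6) - G(6) = (6-6) mod 26 = 0 = A
  N(13) - U(20) = (13-20) mod 26 = 19 = T
  P(15) - L(11) = (15-11) mod 26 = 4 = E
Plaintext: OBFUSCATE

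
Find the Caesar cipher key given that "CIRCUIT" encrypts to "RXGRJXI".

Step 1: Compare first letters: C (position 2) -> R (position 17).
Step 2: Shift = (17 - 2) mod 26 = 15.
The shift value is 15.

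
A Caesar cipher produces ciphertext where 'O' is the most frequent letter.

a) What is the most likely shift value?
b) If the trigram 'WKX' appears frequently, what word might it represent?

Step 1: In English, 'E' is the most frequent letter (12.7%).
Step 2: The most frequent ciphertext letter is 'O' (position 14).
Step 3: Shift = (14 - 4) mod 26 = 10.
Step 4: Decrypt 'WKX' by shifting back 10:
  W -> M
  K -> A
  X -> N
Step 5: 'WKX' decrypts to 'MAN'.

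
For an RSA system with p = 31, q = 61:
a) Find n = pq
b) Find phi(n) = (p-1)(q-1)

Step 1: n = p * q = 31 * 61 = 1891.
Step 2: phi(n) = (p-1)(q-1) = 30 * 60 = 1800.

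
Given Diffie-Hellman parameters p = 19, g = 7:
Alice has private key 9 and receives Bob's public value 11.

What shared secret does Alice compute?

Step 1: s = B^a mod p = 11^9 mod 19.
  11^1 mod 19 = 11
  11^2 mod 19 = (11 * 11) mod 19 = 7
  11^3 mod 19 = (7 * 11) mod 19 = 1
  11^4 mod 19 = (1 * 11) mod 19 = 11
  11^5 mod 19 = (11 * 11) mod 19 = 7
  11^6 mod 19 = (7 * 11) mod 19 = 1
  11^7 mod 19 = (1 * 11) mod 19 = 11
  11^8 mod 19 = (11 * 11) mod 19 = 7
  11^9 mod 19 = (7 * 11) mod 19 = 1
Result: shared secret = 1.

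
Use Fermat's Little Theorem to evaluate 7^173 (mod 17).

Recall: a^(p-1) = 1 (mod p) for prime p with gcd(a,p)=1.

Step 1: Since 17 is prime, by Fermat's Little Theorem: 7^16 = 1 (mod 17).
Step 2: Reduce exponent: 173 mod 16 = 13.
Step 3: So 7^173 = 7^13 (mod 17).
Step 4: 7^13 mod 17 = 6.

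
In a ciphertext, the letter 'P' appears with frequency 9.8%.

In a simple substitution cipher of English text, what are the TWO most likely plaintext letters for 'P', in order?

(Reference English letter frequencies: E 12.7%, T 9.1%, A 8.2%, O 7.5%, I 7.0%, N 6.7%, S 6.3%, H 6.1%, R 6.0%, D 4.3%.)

Step 1: Observed frequency of 'P' is 9.8%.
Step 2: Compute distances to each reference frequency and sort:
  T (9.1%): difference = 0.7% <-- BEST
  A (8.2%): difference = 1.6% <-- RUNNER-UP
  O (7.5%): difference = 2.3%
  I (7.0%): difference = 2.8%
  E (12.7%): difference = 2.9%
Step 3: Most likely is 'T' (9.1%, diff 0.7%); second most likely is 'A' (8.2%, diff 1.6%).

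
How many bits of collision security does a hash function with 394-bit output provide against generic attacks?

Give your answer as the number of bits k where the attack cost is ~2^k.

Step 1: The hash has a 394-bit output.
Step 2: Collision resistance means it should be infeasible to find any x != y with h(x) = h(y).
By the birthday bound, a generic collision search succeeds after about sqrt(2^394) = 2^(394/2) = 2^197 evaluations.
Step 3: Security level = 197 bits.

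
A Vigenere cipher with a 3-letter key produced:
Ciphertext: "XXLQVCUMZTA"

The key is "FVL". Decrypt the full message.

Step 1: Key 'FVL' has length 3. Extended key: FVLFVLFVLFV
Step 2: Decrypt each position:
  X(23) - F(5) = 18 = S
  X(23) - V(21) = 2 = C
  L(11) - L(11) = 0 = A
  Q(16) - F(5) = 11 = L
  V(21) - V(21) = 0 = A
  C(2) - L(11) = 17 = R
  U(20) - F(5) = 15 = P
  M(12) - V(21) = 17 = R
  Z(25) - L(11) = 14 = O
  T(19) - F(5) = 14 = O
  A(0) - V(21) = 5 = F
Plaintext: SCALARPROOF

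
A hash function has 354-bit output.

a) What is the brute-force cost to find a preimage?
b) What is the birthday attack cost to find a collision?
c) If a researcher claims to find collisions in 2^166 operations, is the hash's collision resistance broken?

Step 1: Preimage resistance requires brute-force of 2^354 operations.
Step 2: Collision resistance (birthday bound) = 2^(354/2) = 2^177.
Step 3: The claimed attack costs 2^166 operations.
Step 4: Since 2^166 < 2^177, the claimed attack beats the generic birthday bound, so collision resistance is broken.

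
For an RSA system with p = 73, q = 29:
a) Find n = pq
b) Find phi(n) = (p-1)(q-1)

Step 1: n = p * q = 73 * 29 = 2117.
Step 2: phi(n) = (p-1)(q-1) = 72 * 28 = 2016.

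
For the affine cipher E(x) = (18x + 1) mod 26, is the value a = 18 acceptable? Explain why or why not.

Step 1: Compute gcd(18, 26).
Step 2: gcd(18, 26) = 2.
Since gcd = 2 != 1, 18 shares a common factor with 26, so it cannot be used.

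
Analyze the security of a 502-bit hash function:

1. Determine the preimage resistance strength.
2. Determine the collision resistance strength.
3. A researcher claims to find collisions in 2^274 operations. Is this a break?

Step 1: Preimage resistance requires brute-force of 2^502 operations.
Step 2: Collision resistance (birthday bound) = 2^(502/2) = 2^251.
Step 3: The claimed attack costs 2^274 operations.
Step 4: Since 2^274 >= 2^251, the claimed attack is no faster than the generic birthday attack, so this does not break collision resistance.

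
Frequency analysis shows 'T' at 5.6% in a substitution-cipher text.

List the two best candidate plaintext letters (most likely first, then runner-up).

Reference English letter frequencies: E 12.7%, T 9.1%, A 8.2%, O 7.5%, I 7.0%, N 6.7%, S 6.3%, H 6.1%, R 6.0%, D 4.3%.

Step 1: Observed frequency of 'T' is 5.6%.
Step 2: Compute distances to each reference frequency and sort:
  R (6.0%): difference = 0.4% <-- BEST
  H (6.1%): difference = 0.5% <-- RUNNER-UP
  S (6.3%): difference = 0.7%
  N (6.7%): difference = 1.1%
  D (4.3%): difference = 1.3%
Step 3: Most likely is 'R' (6.0%, diff 0.4%); second most likely is 'H' (6.1%, diff 0.5%).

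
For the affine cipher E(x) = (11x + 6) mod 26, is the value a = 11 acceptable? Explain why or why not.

Step 1: Compute gcd(11, 26).
Step 2: gcd(11, 26) = 1.
Since gcd = 1, 11 is coprime with 26, so it is a valid key.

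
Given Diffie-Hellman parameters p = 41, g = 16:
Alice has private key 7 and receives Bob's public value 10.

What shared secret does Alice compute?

Step 1: s = B^a mod p = 10^7 mod 41.
  10^1 mod 41 = 10
  10^2 mod 41 = (10 * 10) mod 41 = 18
  10^3 mod 41 = (18 * 10) mod 41 = 16
  10^4 mod 41 = (16 * 10) mod 41 = 37
  10^5 mod 41 = (37 * 10) mod 41 = 1
  10^6 mod 41 = (1 * 10) mod 41 = 10
  10^7 mod 41 = (10 * 10) mod 41 = 18
Result: shared secret = 18.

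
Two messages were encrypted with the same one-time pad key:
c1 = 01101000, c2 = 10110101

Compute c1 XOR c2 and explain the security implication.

Step 1: c1 XOR c2 = (m1 XOR k) XOR (m2 XOR k).
Step 2: By XOR associativity/commutativity: = m1 XOR m2 XOR k XOR k = m1 XOR m2.
Step 3: 01101000 XOR 10110101 = 11011101 = 221.
Step 4: The key cancels out! An attacker learns m1 XOR m2 = 221, revealing the relationship between plaintexts.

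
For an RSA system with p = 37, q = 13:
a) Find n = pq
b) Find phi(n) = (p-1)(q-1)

Step 1: n = p * q = 37 * 13 = 481.
Step 2: phi(n) = (p-1)(q-1) = 36 * 12 = 432.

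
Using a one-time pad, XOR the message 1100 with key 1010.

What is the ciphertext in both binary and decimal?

Step 1: Write out the XOR operation bit by bit:
  Message: 1100
  Key:     1010
  XOR:     0110
Step 2: Convert to decimal: 0110 = 6.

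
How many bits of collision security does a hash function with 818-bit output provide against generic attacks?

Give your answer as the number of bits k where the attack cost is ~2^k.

Step 1: The hash has a 818-bit output.
Step 2: Collision resistance means it should be infeasible to find any x != y with h(x) = h(y).
By the birthday bound, a generic collision search succeeds after about sqrt(2^818) = 2^(818/2) = 2^409 evaluations.
Step 3: Security level = 409 bits.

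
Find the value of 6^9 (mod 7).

Step 1: Compute 6^9 mod 7 step by step, reducing modulo 7 at each step.
  6^1 mod 7 = 6
  6^2 mod 7 = (6 * 6) mod 7 = 1
  6^3 mod 7 = (1 * 6) mod 7 = 6
  6^4 mod 7 = (6 * 6) mod 7 = 1
  6^5 mod 7 = (1 * 6) mod 7 = 6
  6^6 mod 7 = (6 * 6) mod 7 = 1
  6^7 mod 7 = (1 * 6) mod 7 = 6
  6^8 mod 7 = (6 * 6) mod 7 = 1
  6^9 mod 7 = (1 * 6) mod 7 = 6
Step 2: Result = 6.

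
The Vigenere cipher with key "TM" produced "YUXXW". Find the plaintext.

Step 1: Extend key: TMTMT
Step 2: Decrypt each letter (c - k) mod 26:
  Y(24) - T(19) = (24-19) mod 26 = 5 = F
  U(20) - M(12) = (20-12) mod 26 = 8 = I
  X(23) - T(19) = (23-19) mod 26 = 4 = E
  X(23) - M(12) = (23-12) mod 26 = 11 = L
  W(22) - T(19) = (22-19) mod 26 = 3 = D
Plaintext: FIELD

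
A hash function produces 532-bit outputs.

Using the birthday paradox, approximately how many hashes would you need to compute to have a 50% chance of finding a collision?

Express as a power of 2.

Step 1: The birthday paradox gives collision probability ~50% after sqrt(2^n) = 2^(n/2) hashes.
Step 2: For 532-bit output: 2^(532/2) = 2^266.
Step 3: Approximately 2^266 hash computations needed.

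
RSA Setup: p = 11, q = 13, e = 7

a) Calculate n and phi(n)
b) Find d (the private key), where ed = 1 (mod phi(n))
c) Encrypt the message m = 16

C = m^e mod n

Step 1: n = 11 * 13 = 143.
Step 2: phi(n) = (11-1)(13-1) = 10 * 12 = 120.
Step 3: Find d = 7^(-1) mod 120 = 103.
  Verify: 7 * 103 = 721 = 1 (mod 120).
Step 4: C = 16^7 mod 143 = 3.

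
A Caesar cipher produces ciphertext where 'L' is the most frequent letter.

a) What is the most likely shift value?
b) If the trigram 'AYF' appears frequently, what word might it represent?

Step 1: In English, 'E' is the most frequent letter (12.7%).
Step 2: The most frequent ciphertext letter is 'L' (position 11).
Step 3: Shift = (11 - 4) mod 26 = 7.
Step 4: Decrypt 'AYF' by shifting back 7:
  A -> T
  Y -> R
  F -> Y
Step 5: 'AYF' decrypts to 'TRY'.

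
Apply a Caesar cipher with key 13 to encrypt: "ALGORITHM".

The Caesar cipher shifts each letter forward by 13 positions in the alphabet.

Step 1: For each letter, shift forward by 13 positions (mod 26).
  A (position 0) -> position (0+13) mod 26 = 13 -> N
  L (position 11) -> position (11+13) mod 26 = 24 -> Y
  G (position 6) -> position (6+13) mod 26 = 19 -> T
  O (position 14) -> position (14+13) mod 26 = 1 -> B
  R (position 17) -> position (17+13) mod 26 = 4 -> E
  I (position 8) -> position (8+13) mod 26 = 21 -> V
  T (position 19) -> position (19+13) mod 26 = 6 -> G
  H (position 7) -> position (7+13) mod 26 = 20 -> U
  M (position 12) -> position (12+13) mod 26 = 25 -> Z
Result: NYTBEVGUZ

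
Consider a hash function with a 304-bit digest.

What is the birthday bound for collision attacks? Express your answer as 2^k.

Step 1: The birthday paradox gives collision probability ~50% after sqrt(2^n) = 2^(n/2) hashes.
Step 2: For 304-bit output: 2^(304/2) = 2^152.
Step 3: Approximately 2^152 hash computations needed.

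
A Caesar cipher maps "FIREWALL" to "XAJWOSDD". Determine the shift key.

Step 1: Compare first letters: F (position 5) -> X (position 23).
Step 2: Shift = (23 - 5) mod 26 = 18.
The shift value is 18.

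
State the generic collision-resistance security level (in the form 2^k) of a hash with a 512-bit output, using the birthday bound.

Step 1: The birthday paradox gives collision probability ~50% after sqrt(2^n) = 2^(n/2) hashes.
Step 2: For 512-bit output: 2^(512/2) = 2^256.
Step 3: Approximately 2^256 hash computations needed.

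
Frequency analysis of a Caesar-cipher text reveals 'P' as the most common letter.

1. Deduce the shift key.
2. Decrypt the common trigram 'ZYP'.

Step 1: In English, 'E' is the most frequent letter (12.7%).
Step 2: The most frequent ciphertext letter is 'P' (position 15).
Step 3: Shift = (15 - 4) mod 26 = 11.
Step 4: Decrypt 'ZYP' by shifting back 11:
  Z -> O
  Y -> N
  P -> E
Step 5: 'ZYP' decrypts to 'ONE'.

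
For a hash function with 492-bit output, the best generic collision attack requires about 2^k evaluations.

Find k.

Step 1: The hash has a 492-bit output.
Step 2: Collision resistance means it should be infeasible to find any x != y with h(x) = h(y).
By the birthday bound, a generic collision search succeeds after about sqrt(2^492) = 2^(492/2) = 2^246 evaluations.
Step 3: Security level = 246 bits.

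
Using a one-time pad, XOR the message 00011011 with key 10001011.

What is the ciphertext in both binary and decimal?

Step 1: Write out the XOR operation bit by bit:
  Message: 00011011
  Key:     10001011
  XOR:     10010000
Step 2: Convert to decimal: 10010000 = 144.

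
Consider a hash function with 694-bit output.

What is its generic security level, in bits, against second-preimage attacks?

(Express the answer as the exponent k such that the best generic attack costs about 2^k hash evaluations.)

Step 1: The hash has a 694-bit output.
Step 2: Second-preimage resistance means: given a specific input x, it should be infeasible to find a different y with h(y) = h(x).
With a 694-bit output, a generic search for a second preimage costs about 2^694 evaluations (each trial matches the fixed target with probability 2^-694).
Step 3: Security level = 694 bits.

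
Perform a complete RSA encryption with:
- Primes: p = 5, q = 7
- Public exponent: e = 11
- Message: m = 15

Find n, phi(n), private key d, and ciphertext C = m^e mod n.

Step 1: n = 5 * 7 = 35.
Step 2: phi(n) = (5-1)(7-1) = 4 * 6 = 24.
Step 3: Find d = 11^(-1) mod 24 = 11.
  Verify: 11 * 11 = 121 = 1 (mod 24).
Step 4: C = 15^11 mod 35 = 15.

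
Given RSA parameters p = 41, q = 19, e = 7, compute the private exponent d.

Step 1: n = 41 * 19 = 779.
Step 2: phi(n) = 40 * 18 = 720.
Step 3: Find d such that 7 * d = 1 (mod 720).
Step 4: d = 7^(-1) mod 720 = 103.
Verification: 7 * 103 = 721 = 1 * 720 + 1.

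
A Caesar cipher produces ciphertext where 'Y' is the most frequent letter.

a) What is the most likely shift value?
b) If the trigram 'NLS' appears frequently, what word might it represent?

Step 1: In English, 'E' is the most frequent letter (12.7%).
Step 2: The most frequent ciphertext letter is 'Y' (position 24).
Step 3: Shift = (24 - 4) mod 26 = 20.
Step 4: Decrypt 'NLS' by shifting back 20:
  N -> T
  L -> R
  S -> Y
Step 5: 'NLS' decrypts to 'TRY'.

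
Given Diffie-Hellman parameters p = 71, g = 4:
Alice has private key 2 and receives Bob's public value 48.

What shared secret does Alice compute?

Step 1: s = B^a mod p = 48^2 mod 71.
  48^1 mod 71 = 48
  48^2 mod 71 = (48 * 48) mod 71 = 32
Result: shared secret = 32.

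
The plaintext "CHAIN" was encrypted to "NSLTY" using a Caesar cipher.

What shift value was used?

Step 1: Compare first letters: C (position 2) -> N (position 13).
Step 2: Shift = (13 - 2) mod 26 = 11.
The shift value is 11.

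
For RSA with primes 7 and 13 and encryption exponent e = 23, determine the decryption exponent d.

Step 1: n = 7 * 13 = 91.
Step 2: phi(n) = 6 * 12 = 72.
Step 3: Find d such that 23 * d = 1 (mod 72).
Step 4: d = 23^(-1) mod 72 = 47.
Verification: 23 * 47 = 1081 = 15 * 72 + 1.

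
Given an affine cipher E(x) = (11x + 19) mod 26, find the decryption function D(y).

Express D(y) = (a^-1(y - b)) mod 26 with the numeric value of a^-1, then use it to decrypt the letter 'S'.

Step 1: Find a^-1, the modular inverse of 11 mod 26.
Step 2: We need 11 * a^-1 = 1 (mod 26).
Step 3: 11 * 19 = 209 = 8 * 26 + 1, so a^-1 = 19.
Step 4: D(y) = 19(y - 19) mod 26.
Step 5: Apply to 'S' (y = 18): D(18) = 19 * (18 - 19) mod 26 = 19 * -1 mod 26 = 7 -> 'H'.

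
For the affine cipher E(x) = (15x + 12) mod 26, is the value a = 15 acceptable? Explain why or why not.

Step 1: Compute gcd(15, 26).
Step 2: gcd(15, 26) = 1.
Since gcd = 1, 15 is coprime with 26, so it is a valid key.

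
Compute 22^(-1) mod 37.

Step 1: We need x such that 22 * x = 1 (mod 37).
Step 2: Using the extended Euclidean algorithm or trial:
  22 * 32 = 704 = 19 * 37 + 1.
Step 3: Since 704 mod 37 = 1, the inverse is x = 32.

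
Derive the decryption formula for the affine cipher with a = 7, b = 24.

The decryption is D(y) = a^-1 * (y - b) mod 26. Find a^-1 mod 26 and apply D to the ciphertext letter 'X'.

Step 1: Find a^-1, the modular inverse of 7 mod 26.
Step 2: We need 7 * a^-1 = 1 (mod 26).
Step 3: 7 * 15 = 105 = 4 * 26 + 1, so a^-1 = 15.
Step 4: D(y) = 15(y - 24) mod 26.
Step 5: Apply to 'X' (y = 23): D(23) = 15 * (23 - 24) mod 26 = 15 * -1 mod 26 = 11 -> 'L'.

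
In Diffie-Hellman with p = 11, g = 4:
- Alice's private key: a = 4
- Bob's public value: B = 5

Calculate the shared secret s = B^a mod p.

Step 1: s = B^a mod p = 5^4 mod 11.
  5^1 mod 11 = 5
  5^2 mod 11 = (5 * 5) mod 11 = 3
  5^3 mod 11 = (3 * 5) mod 11 = 4
  5^4 mod 11 = (4 * 5) mod 11 = 9
Result: shared secret = 9.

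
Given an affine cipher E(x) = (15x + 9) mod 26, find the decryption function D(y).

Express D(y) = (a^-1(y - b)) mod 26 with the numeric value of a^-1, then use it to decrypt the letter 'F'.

Step 1: Find a^-1, the modular inverse of 15 mod 26.
Step 2: We need 15 * a^-1 = 1 (mod 26).
Step 3: 15 * 7 = 105 = 4 * 26 + 1, so a^-1 = 7.
Step 4: D(y) = 7(y - 9) mod 26.
Step 5: Apply to 'F' (y = 5): D(5) = 7 * (5 - 9) mod 26 = 7 * -4 mod 26 = 24 -> 'Y'.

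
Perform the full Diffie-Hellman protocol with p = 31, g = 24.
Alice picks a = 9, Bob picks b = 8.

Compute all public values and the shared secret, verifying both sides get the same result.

Step 1: A = g^a mod p = 24^9 mod 31 = 23.
Step 2: B = g^b mod p = 24^8 mod 31 = 10.
Step 3: Alice computes s = B^a mod p = 10^9 mod 31 = 16.
Step 4: Bob computes s = A^b mod p = 23^8 mod 31 = 16.
Both sides agree: shared secret = 16.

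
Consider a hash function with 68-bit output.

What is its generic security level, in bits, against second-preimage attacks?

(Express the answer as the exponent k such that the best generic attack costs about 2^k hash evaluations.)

Step 1: The hash has a 68-bit output.
Step 2: Second-preimage resistance means: given a specific input x, it should be infeasible to find a different y with h(y) = h(x).
With a 68-bit output, a generic search for a second preimage costs about 2^68 evaluations (each trial matches the fixed target with probability 2^-68).
Step 3: Security level = 68 bits.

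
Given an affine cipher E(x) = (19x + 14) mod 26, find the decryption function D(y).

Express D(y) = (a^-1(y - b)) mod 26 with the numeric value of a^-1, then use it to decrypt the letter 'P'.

Step 1: Find a^-1, the modular inverse of 19 mod 26.
Step 2: We need 19 * a^-1 = 1 (mod 26).
Step 3: 19 * 11 = 209 = 8 * 26 + 1, so a^-1 = 11.
Step 4: D(y) = 11(y - 14) mod 26.
Step 5: Apply to 'P' (y = 15): D(15) = 11 * (15 - 14) mod 26 = 11 * 1 mod 26 = 11 -> 'L'.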